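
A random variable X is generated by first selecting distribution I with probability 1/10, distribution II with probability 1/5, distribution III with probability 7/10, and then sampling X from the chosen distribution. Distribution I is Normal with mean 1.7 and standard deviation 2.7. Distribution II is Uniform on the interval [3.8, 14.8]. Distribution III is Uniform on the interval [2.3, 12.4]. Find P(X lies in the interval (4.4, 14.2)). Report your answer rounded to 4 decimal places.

0.7485

Conditional on each component, P(4.4 < X < 14.2): I: 0.158653; II: 0.890909; III: 0.792079.
By total probability, P(4.4 < X < 14.2) = 0.1·0.158653 + 0.2·0.890909 + 0.7·0.792079 = 0.748503.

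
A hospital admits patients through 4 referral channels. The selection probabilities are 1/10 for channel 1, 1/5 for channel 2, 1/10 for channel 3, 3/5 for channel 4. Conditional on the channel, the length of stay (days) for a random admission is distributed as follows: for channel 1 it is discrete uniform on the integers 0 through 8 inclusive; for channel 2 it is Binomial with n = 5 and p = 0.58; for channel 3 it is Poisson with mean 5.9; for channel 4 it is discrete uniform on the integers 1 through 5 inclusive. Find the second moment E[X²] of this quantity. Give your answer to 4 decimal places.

For each component E[X²] = Var + (mean)², giving 1: 22.6667; 2: 9.628; 3: 40.71; 4: 11.
Overall E[X²] = 0.1·22.6667 + 0.2·9.628 + 0.1·40.71 + 0.6·11 = 14.8633.

14.8633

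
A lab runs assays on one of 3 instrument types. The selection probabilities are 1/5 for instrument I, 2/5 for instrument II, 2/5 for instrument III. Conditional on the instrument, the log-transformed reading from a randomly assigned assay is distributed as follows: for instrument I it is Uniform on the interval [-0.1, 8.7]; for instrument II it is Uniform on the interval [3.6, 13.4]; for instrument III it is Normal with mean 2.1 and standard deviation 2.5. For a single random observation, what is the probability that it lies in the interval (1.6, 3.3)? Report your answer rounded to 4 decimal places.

0.1441

Conditional on each instrument, P(1.6 < X < 3.3): I: 0.193182; II: 0; III: 0.263646.
By total probability, P(1.6 < X < 3.3) = 0.2·0.193182 + 0.4·0 + 0.4·0.263646 = 0.144095.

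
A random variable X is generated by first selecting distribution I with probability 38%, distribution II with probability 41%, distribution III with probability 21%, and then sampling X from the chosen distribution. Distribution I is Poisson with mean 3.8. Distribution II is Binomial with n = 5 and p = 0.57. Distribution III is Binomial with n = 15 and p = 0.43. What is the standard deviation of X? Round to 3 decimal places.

2.130

Per component, I: μ=3.8, E[X²]=18.24; II: μ=2.85, E[X²]=9.348; III: μ=6.45, E[X²]=45.279.
E[X] = 0.38·3.8 + 0.41·2.85 + 0.21·6.45 = 3.967.
E[X²] = 0.38·18.24 + 0.41·9.348 + 0.21·45.279 = 20.2725.
Var(X) = E[X²] − (E[X])² = 20.2725 − 15.7371 = 4.53538.
SD(X) = √4.53538 = 2.12964.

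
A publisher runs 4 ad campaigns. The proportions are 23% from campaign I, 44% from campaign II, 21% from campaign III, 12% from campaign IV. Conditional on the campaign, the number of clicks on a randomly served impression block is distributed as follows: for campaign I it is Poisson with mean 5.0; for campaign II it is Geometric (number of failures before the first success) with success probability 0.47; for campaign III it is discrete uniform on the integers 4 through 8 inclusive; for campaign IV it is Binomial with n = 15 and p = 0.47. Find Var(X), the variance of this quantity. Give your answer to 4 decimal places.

8.8291

Per component, I: μ=5, E[X²]=30; II: μ=1.12766, E[X²]=3.67089; III: μ=6, E[X²]=38; IV: μ=7.05, E[X²]=53.439.
E[X] = 0.23·5 + 0.44·1.12766 + 0.21·6 + 0.12·7.05 = 3.75217.
E[X²] = 0.23·30 + 0.44·3.67089 + 0.21·38 + 0.12·53.439 = 22.9079.
Var(X) = E[X²] − (E[X])² = 22.9079 − 14.0788 = 8.82909.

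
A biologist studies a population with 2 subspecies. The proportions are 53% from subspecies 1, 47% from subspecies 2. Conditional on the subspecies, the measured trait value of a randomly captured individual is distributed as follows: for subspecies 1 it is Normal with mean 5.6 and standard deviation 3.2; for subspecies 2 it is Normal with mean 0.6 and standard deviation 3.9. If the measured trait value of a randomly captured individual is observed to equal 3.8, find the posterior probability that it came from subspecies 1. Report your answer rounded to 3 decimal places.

0.622

Likelihoods f(3.8 | ·): 1: 0.106427; 2: 0.0730555.
Posterior ∝ prior × likelihood. Numerator for 1: 0.53·0.106427 = 0.0564065.
Normalizing constant: 0.53·0.106427 + 0.47·0.0730555 = 0.0907426.
P(1 | observation) = 0.0564065 / 0.0907426 = 0.62161.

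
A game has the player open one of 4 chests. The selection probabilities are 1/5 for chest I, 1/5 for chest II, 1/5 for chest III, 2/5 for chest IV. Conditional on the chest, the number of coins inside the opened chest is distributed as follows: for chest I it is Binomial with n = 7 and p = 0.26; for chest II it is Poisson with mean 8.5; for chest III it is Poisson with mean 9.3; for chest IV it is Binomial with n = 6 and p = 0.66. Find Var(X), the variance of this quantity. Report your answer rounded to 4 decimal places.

12.7130

Per component, I: μ=1.82, E[X²]=4.6592; II: μ=8.5, E[X²]=80.75; III: μ=9.3, E[X²]=95.79; IV: μ=3.96, E[X²]=17.028.
E[X] = 0.2·1.82 + 0.2·8.5 + 0.2·9.3 + 0.4·3.96 = 5.508.
E[X²] = 0.2·4.6592 + 0.2·80.75 + 0.2·95.79 + 0.4·17.028 = 43.051.
Var(X) = E[X²] − (E[X])² = 43.051 − 30.3381 = 12.713.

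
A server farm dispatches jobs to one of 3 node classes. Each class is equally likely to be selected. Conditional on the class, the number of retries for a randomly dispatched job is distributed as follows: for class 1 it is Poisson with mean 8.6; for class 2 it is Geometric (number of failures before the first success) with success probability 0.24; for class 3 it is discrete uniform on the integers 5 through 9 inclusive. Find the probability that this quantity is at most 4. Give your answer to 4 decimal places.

0.2722

Conditional on each class, P(X ≤ 4): 1: 0.070054; 2: 0.746447; 3: 0.
By total probability, P(X ≤ 4) = 0.333333·0.070054 + 0.333333·0.746447 + 0.333333·0 = 0.272167.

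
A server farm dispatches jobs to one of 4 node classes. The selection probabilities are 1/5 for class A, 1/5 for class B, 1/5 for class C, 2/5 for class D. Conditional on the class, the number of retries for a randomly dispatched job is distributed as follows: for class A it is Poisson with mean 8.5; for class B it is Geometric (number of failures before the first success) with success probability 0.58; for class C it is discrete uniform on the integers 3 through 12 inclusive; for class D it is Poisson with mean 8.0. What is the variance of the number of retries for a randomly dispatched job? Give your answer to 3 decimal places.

15.370

Per component, A: μ=8.5, E[X²]=80.75; B: μ=0.724138, E[X²]=1.77289; C: μ=7.5, E[X²]=64.5; D: μ=8, E[X²]=72.
E[X] = 0.2·8.5 + 0.2·0.724138 + 0.2·7.5 + 0.4·8 = 6.54483.
E[X²] = 0.2·80.75 + 0.2·1.77289 + 0.2·64.5 + 0.4·72 = 58.2046.
Var(X) = E[X²] − (E[X])² = 58.2046 − 42.8348 = 15.3698.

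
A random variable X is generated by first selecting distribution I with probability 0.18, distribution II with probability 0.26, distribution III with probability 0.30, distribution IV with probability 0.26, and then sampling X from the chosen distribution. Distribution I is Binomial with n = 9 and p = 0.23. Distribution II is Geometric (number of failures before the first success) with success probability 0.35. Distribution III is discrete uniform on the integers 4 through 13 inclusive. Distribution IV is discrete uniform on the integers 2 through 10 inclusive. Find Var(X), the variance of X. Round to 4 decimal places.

Per component, I: μ=2.07, E[X²]=5.8788; II: μ=1.85714, E[X²]=8.7551; III: μ=8.5, E[X²]=80.5; IV: μ=6, E[X²]=42.6667.
E[X] = 0.18·2.07 + 0.26·1.85714 + 0.3·8.5 + 0.26·6 = 4.96546.
E[X²] = 0.18·5.8788 + 0.26·8.7551 + 0.3·80.5 + 0.26·42.6667 = 38.5778.
Var(X) = E[X²] − (E[X])² = 38.5778 − 24.6558 = 13.9221.

13.9221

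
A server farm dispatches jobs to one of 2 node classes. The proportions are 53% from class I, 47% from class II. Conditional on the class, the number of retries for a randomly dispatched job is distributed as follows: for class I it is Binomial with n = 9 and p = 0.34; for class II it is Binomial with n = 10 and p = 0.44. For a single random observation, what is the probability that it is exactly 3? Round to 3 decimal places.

Conditional on each class, P(X = 3): I: 0.272885; II: 0.176545.
By total probability, P(X = 3) = 0.53·0.272885 + 0.47·0.176545 = 0.227605.

0.228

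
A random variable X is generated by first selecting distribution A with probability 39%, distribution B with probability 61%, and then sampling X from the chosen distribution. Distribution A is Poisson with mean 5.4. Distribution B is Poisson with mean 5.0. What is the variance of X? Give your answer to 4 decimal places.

5.1941

Per component, A: μ=5.4, E[X²]=34.56; B: μ=5, E[X²]=30.
E[X] = 0.39·5.4 + 0.61·5 = 5.156.
E[X²] = 0.39·34.56 + 0.61·30 = 31.7784.
Var(X) = E[X²] − (E[X])² = 31.7784 − 26.5843 = 5.19406.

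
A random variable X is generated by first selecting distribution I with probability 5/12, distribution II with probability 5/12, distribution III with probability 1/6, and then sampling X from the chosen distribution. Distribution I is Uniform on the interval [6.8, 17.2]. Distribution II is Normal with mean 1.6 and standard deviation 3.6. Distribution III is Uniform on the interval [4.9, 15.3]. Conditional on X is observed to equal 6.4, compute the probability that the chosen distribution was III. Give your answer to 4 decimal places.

Likelihoods f(6.4 | ·): I: 0; II: 0.0455584; III: 0.0961538.
Posterior ∝ prior × likelihood. Numerator for III: 0.166667·0.0961538 = 0.0160256.
Normalizing constant: 0.416667·0 + 0.416667·0.0455584 + 0.166667·0.0961538 = 0.0350083.
P(III | observation) = 0.0160256 / 0.0350083 = 0.457767.

0.4578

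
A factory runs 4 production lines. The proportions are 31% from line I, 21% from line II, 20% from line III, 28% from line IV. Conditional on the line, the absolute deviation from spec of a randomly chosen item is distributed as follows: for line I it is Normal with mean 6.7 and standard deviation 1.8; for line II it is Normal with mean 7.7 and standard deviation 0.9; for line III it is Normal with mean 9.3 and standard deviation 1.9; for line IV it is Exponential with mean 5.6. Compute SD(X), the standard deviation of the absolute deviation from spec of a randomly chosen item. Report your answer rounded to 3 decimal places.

3.521

Per component, I: μ=6.7, E[X²]=48.13; II: μ=7.7, E[X²]=60.1; III: μ=9.3, E[X²]=90.1; IV: μ=5.6, E[X²]=62.72.
E[X] = 0.31·6.7 + 0.21·7.7 + 0.2·9.3 + 0.28·5.6 = 7.122.
E[X²] = 0.31·48.13 + 0.21·60.1 + 0.2·90.1 + 0.28·62.72 = 63.1229.
Var(X) = E[X²] − (E[X])² = 63.1229 − 50.7229 = 12.4.
SD(X) = √12.4 = 3.52137.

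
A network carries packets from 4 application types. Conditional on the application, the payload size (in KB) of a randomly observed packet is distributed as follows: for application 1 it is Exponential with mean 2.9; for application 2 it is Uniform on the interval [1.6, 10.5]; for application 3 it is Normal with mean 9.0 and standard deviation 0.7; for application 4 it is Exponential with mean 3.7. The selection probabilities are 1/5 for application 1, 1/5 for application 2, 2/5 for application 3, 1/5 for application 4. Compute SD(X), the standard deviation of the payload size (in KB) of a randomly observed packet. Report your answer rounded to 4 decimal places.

Per component, 1: μ=2.9, E[X²]=16.82; 2: μ=6.05, E[X²]=43.2033; 3: μ=9, E[X²]=81.49; 4: μ=3.7, E[X²]=27.38.
E[X] = 0.2·2.9 + 0.2·6.05 + 0.4·9 + 0.2·3.7 = 6.13.
E[X²] = 0.2·16.82 + 0.2·43.2033 + 0.4·81.49 + 0.2·27.38 = 50.0767.
Var(X) = E[X²] − (E[X])² = 50.0767 − 37.5769 = 12.4998.
SD(X) = √12.4998 = 3.5355.

3.5355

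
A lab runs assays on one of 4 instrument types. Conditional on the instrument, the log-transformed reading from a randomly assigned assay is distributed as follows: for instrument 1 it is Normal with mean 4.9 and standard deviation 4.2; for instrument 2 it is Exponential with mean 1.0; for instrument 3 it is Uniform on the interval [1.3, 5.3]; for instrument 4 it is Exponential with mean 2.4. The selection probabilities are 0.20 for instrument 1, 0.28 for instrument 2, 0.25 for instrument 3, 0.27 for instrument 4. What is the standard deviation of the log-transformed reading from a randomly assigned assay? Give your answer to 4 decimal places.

Per component, 1: μ=4.9, E[X²]=41.65; 2: μ=1, E[X²]=2; 3: μ=3.3, E[X²]=12.2233; 4: μ=2.4, E[X²]=11.52.
E[X] = 0.2·4.9 + 0.28·1 + 0.25·3.3 + 0.27·2.4 = 2.733.
E[X²] = 0.2·41.65 + 0.28·2 + 0.25·12.2233 + 0.27·11.52 = 15.0562.
Var(X) = E[X²] − (E[X])² = 15.0562 − 7.46929 = 7.58694.
SD(X) = √7.58694 = 2.75444.

2.7544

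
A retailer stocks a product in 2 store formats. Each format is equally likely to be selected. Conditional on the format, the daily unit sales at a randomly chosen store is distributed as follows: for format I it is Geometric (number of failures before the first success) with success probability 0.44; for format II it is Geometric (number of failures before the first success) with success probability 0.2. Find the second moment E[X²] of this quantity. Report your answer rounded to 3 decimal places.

20.256

For each component E[X²] = Var + (mean)², giving I: 4.5124; II: 36.
Overall E[X²] = 0.5·4.5124 + 0.5·36 = 20.2562.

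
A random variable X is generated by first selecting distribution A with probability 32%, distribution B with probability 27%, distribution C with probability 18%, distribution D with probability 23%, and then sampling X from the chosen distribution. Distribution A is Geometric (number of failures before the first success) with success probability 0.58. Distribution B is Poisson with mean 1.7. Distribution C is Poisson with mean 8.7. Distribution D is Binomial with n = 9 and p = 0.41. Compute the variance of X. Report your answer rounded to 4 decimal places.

Per component, A: μ=0.724138, E[X²]=1.77289; B: μ=1.7, E[X²]=4.59; C: μ=8.7, E[X²]=84.39; D: μ=3.69, E[X²]=15.7932.
E[X] = 0.32·0.724138 + 0.27·1.7 + 0.18·8.7 + 0.23·3.69 = 3.10542.
E[X²] = 0.32·1.77289 + 0.27·4.59 + 0.18·84.39 + 0.23·15.7932 = 20.6293.
Var(X) = E[X²] − (E[X])² = 20.6293 − 9.64366 = 10.9856.

10.9856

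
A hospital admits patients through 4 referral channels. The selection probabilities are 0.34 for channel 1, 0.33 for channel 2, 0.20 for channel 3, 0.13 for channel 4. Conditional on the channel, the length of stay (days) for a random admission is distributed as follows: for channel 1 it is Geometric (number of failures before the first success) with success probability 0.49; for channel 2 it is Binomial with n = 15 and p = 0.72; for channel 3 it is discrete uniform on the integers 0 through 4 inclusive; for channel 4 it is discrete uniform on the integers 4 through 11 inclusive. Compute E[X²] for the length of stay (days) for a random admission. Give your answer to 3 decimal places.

49.775

For each component E[X²] = Var + (mean)², giving 1: 3.20741; 2: 119.664; 3: 6; 4: 61.5.
Overall E[X²] = 0.34·3.20741 + 0.33·119.664 + 0.2·6 + 0.13·61.5 = 49.7746.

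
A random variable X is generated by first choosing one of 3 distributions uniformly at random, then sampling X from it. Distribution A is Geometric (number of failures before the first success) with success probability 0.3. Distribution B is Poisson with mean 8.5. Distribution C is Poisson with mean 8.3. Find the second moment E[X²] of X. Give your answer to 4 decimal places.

For each component E[X²] = Var + (mean)², giving A: 13.2222; B: 80.75; C: 77.19.
Overall E[X²] = 0.333333·13.2222 + 0.333333·80.75 + 0.333333·77.19 = 57.0541.

57.0541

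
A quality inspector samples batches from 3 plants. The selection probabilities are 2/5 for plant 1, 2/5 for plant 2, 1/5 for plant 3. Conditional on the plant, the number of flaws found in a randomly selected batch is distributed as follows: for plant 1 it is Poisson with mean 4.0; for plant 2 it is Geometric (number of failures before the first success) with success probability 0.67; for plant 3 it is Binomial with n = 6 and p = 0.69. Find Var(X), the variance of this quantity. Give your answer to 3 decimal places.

Per component, 1: μ=4, E[X²]=20; 2: μ=0.492537, E[X²]=0.977723; 3: μ=4.14, E[X²]=18.423.
E[X] = 0.4·4 + 0.4·0.492537 + 0.2·4.14 = 2.62501.
E[X²] = 0.4·20 + 0.4·0.977723 + 0.2·18.423 = 12.0757.
Var(X) = E[X²] − (E[X])² = 12.0757 − 6.8907 = 5.18499.

5.185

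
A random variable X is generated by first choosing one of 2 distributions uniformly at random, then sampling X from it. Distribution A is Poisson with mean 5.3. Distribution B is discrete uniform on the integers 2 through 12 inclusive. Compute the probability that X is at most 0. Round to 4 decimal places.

0.0025

Conditional on each component, P(X ≤ 0): A: 0.00499159; B: 0.
By total probability, P(X ≤ 0) = 0.5·0.00499159 + 0.5·0 = 0.0024958.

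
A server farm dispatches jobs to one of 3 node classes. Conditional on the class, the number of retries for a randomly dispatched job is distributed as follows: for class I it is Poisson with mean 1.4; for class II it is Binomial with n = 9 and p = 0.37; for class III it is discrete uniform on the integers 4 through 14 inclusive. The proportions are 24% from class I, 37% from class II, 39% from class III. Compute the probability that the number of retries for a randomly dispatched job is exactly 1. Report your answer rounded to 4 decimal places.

0.1134

Conditional on each class, P(X = 1): I: 0.345236; II: 0.0826359; III: 0.
By total probability, P(X = 1) = 0.24·0.345236 + 0.37·0.0826359 + 0.39·0 = 0.113432.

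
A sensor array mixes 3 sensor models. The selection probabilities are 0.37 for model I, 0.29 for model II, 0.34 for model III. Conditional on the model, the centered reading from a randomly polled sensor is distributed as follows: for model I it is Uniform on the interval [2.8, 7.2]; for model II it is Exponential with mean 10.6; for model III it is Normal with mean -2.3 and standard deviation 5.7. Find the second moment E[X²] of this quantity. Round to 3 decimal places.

For each component E[X²] = Var + (mean)², giving I: 26.6133; II: 224.72; III: 37.78.
Overall E[X²] = 0.37·26.6133 + 0.29·224.72 + 0.34·37.78 = 87.8609.

87.861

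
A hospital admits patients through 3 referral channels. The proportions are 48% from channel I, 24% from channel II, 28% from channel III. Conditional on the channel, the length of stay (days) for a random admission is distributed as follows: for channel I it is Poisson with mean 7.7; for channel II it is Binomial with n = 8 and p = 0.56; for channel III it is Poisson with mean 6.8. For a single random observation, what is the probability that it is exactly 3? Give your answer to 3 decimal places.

Conditional on each channel, P(X = 3): I: 0.0344551; II: 0.162187; III: 0.0583678.
By total probability, P(X = 3) = 0.48·0.0344551 + 0.24·0.162187 + 0.28·0.0583678 = 0.0718062.

0.072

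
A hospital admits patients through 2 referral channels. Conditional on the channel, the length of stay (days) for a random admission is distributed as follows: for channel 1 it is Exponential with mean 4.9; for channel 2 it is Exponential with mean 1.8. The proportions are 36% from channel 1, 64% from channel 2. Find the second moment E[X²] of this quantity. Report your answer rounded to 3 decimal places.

21.434

For each component E[X²] = Var + (mean)², giving 1: 48.02; 2: 6.48.
Overall E[X²] = 0.36·48.02 + 0.64·6.48 = 21.4344.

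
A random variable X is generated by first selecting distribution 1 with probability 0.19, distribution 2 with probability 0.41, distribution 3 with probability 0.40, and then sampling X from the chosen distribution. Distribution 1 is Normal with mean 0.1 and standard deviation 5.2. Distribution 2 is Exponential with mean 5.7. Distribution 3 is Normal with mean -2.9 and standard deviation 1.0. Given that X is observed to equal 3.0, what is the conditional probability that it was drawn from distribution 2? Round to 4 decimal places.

0.7730

Likelihoods f(3.0 | ·): 1: 0.0656704; 2: 0.103645; 3: 1.10158e-08.
Posterior ∝ prior × likelihood. Numerator for 2: 0.41·0.103645 = 0.0424945.
Normalizing constant: 0.19·0.0656704 + 0.41·0.103645 + 0.4·1.10158e-08 = 0.0549719.
P(2 | observation) = 0.0424945 / 0.0549719 = 0.773023.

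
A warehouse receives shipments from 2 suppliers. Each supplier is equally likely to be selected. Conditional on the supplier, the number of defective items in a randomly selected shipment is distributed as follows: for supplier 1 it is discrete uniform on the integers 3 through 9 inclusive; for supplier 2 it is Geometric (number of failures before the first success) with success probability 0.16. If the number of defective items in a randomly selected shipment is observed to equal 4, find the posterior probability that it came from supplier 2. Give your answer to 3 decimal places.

0.358

Likelihoods P(X=4 | ·): 1: 0.142857; 2: 0.0796594.
Posterior ∝ prior × likelihood. Numerator for 2: 0.5·0.0796594 = 0.0398297.
Normalizing constant: 0.5·0.142857 + 0.5·0.0796594 = 0.111258.
P(2 | observation) = 0.0398297 / 0.111258 = 0.357993.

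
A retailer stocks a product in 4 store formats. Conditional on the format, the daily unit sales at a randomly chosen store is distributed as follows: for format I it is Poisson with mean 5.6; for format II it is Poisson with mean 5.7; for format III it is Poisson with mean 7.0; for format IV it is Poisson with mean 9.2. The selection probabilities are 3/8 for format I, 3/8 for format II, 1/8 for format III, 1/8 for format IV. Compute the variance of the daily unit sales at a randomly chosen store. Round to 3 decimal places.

Per component, I: μ=5.6, E[X²]=36.96; II: μ=5.7, E[X²]=38.19; III: μ=7, E[X²]=56; IV: μ=9.2, E[X²]=93.84.
E[X] = 0.375·5.6 + 0.375·5.7 + 0.125·7 + 0.125·9.2 = 6.2625.
E[X²] = 0.375·36.96 + 0.375·38.19 + 0.125·56 + 0.125·93.84 = 46.9112.
Var(X) = E[X²] − (E[X])² = 46.9112 − 39.2189 = 7.69234.

7.692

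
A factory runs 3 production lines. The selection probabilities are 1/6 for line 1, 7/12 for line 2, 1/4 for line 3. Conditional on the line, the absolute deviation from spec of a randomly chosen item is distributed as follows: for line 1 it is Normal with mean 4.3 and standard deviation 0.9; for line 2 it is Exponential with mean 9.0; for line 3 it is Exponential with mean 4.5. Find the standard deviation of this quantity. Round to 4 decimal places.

7.5862

Per component, 1: μ=4.3, E[X²]=19.3; 2: μ=9, E[X²]=162; 3: μ=4.5, E[X²]=40.5.
E[X] = 0.166667·4.3 + 0.583333·9 + 0.25·4.5 = 7.09167.
E[X²] = 0.166667·19.3 + 0.583333·162 + 0.25·40.5 = 107.842.
Var(X) = E[X²] − (E[X])² = 107.842 − 50.2917 = 57.5499.
SD(X) = √57.5499 = 7.58617.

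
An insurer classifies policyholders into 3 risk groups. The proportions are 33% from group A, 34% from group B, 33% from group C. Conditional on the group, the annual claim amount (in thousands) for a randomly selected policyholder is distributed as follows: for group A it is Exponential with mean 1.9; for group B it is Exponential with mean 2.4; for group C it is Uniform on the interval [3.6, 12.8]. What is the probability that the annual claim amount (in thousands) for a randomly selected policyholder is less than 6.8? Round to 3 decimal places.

Conditional on each group, P(X < 6.8): A: 0.972095; B: 0.941184; C: 0.347826.
By total probability, P(X < 6.8) = 0.33·0.972095 + 0.34·0.941184 + 0.33·0.347826 = 0.755576.

0.756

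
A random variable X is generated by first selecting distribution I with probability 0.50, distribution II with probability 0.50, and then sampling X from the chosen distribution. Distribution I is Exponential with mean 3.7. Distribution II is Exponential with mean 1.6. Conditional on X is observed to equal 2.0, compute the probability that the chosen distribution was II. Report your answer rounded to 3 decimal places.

Likelihoods f(2.0 | ·): I: 0.157414; II: 0.179065.
Posterior ∝ prior × likelihood. Numerator for II: 0.5·0.179065 = 0.0895327.
Normalizing constant: 0.5·0.157414 + 0.5·0.179065 = 0.16824.
P(II | observation) = 0.0895327 / 0.16824 = 0.532173.

0.532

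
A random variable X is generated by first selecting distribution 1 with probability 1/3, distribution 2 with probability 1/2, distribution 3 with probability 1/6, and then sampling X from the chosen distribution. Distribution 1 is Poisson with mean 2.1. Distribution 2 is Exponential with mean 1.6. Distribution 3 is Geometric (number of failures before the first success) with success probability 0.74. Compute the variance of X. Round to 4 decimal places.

Per component, 1: μ=2.1, E[X²]=6.51; 2: μ=1.6, E[X²]=5.12; 3: μ=0.351351, E[X²]=0.598247.
E[X] = 0.333333·2.1 + 0.5·1.6 + 0.166667·0.351351 = 1.55856.
E[X²] = 0.333333·6.51 + 0.5·5.12 + 0.166667·0.598247 = 4.82971.
Var(X) = E[X²] − (E[X])² = 4.82971 − 2.4291 = 2.4006.

2.4006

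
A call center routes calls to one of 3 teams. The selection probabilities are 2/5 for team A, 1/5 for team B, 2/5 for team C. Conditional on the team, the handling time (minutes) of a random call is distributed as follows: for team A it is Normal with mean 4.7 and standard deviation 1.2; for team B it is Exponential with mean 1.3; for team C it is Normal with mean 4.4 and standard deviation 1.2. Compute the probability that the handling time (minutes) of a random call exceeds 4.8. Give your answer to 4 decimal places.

0.3395

Conditional on each team, P(X > 4.8): A: 0.466793; B: 0.0249144; C: 0.369441.
By total probability, P(X > 4.8) = 0.4·0.466793 + 0.2·0.0249144 + 0.4·0.369441 = 0.339477.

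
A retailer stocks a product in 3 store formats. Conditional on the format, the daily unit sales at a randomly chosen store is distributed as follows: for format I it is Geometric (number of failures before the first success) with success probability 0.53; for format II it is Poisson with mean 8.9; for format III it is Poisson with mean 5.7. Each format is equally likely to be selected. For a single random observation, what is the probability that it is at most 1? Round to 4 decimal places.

Conditional on each format, P(X ≤ 1): I: 0.7791; II: 0.00135025; III: 0.022418.
By total probability, P(X ≤ 1) = 0.333333·0.7791 + 0.333333·0.00135025 + 0.333333·0.022418 = 0.267623.

0.2676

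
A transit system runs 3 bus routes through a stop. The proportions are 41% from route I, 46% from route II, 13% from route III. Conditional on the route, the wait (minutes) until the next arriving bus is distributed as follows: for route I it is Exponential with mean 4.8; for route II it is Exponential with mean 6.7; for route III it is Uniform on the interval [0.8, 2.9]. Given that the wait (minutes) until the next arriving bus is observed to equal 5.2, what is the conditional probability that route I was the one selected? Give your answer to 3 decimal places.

0.478

Likelihoods f(5.2 | ·): I: 0.0705136; II: 0.0686848; III: 0.
Posterior ∝ prior × likelihood. Numerator for I: 0.41·0.0705136 = 0.0289106.
Normalizing constant: 0.41·0.0705136 + 0.46·0.0686848 + 0.13·0 = 0.0605056.
P(I | observation) = 0.0289106 / 0.0605056 = 0.477817.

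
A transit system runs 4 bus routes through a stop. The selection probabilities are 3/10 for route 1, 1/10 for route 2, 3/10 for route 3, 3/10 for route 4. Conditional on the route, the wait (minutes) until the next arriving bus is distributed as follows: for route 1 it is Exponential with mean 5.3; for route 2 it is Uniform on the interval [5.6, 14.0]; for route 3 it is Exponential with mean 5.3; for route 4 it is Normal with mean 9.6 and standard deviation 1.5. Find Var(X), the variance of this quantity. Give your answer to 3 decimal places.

22.661

Per component, 1: μ=5.3, E[X²]=56.18; 2: μ=9.8, E[X²]=101.92; 3: μ=5.3, E[X²]=56.18; 4: μ=9.6, E[X²]=94.41.
E[X] = 0.3·5.3 + 0.1·9.8 + 0.3·5.3 + 0.3·9.6 = 7.04.
E[X²] = 0.3·56.18 + 0.1·101.92 + 0.3·56.18 + 0.3·94.41 = 72.223.
Var(X) = E[X²] − (E[X])² = 72.223 − 49.5616 = 22.6614.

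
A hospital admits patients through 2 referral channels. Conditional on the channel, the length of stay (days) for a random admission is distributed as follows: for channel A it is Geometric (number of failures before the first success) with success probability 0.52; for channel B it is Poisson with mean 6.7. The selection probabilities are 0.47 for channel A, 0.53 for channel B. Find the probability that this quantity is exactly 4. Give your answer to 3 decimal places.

Conditional on each channel, P(X = 4): A: 0.0276038; B: 0.103351.
By total probability, P(X = 4) = 0.47·0.0276038 + 0.53·0.103351 = 0.0677498.

0.068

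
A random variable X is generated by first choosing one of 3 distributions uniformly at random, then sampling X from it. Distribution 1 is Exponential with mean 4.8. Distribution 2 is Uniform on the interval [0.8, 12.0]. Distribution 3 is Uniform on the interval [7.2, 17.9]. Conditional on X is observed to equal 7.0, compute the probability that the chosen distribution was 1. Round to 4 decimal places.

0.3518

Likelihoods f(7.0 | ·): 1: 0.0484633; 2: 0.0892857; 3: 0.
Posterior ∝ prior × likelihood. Numerator for 1: 0.333333·0.0484633 = 0.0161544.
Normalizing constant: 0.333333·0.0484633 + 0.333333·0.0892857 + 0.333333·0 = 0.0459163.
P(1 | observation) = 0.0161544 / 0.0459163 = 0.351823.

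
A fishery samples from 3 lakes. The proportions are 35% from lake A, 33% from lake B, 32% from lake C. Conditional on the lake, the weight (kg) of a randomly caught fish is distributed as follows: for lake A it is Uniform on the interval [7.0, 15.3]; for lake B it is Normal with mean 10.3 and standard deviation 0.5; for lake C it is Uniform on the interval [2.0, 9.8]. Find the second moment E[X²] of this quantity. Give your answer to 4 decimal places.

93.3760

For each component E[X²] = Var + (mean)², giving A: 130.063; B: 106.34; C: 39.88.
Overall E[X²] = 0.35·130.063 + 0.33·106.34 + 0.32·39.88 = 93.376.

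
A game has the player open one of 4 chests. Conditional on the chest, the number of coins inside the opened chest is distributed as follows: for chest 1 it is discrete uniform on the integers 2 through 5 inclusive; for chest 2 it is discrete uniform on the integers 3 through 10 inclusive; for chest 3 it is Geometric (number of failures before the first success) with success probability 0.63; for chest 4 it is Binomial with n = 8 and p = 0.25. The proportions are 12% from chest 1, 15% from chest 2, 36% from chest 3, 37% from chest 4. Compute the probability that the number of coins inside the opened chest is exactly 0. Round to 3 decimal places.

Conditional on each chest, P(X = 0): 1: 0; 2: 0; 3: 0.63; 4: 0.100113.
By total probability, P(X = 0) = 0.12·0 + 0.15·0 + 0.36·0.63 + 0.37·0.100113 = 0.263842.

0.264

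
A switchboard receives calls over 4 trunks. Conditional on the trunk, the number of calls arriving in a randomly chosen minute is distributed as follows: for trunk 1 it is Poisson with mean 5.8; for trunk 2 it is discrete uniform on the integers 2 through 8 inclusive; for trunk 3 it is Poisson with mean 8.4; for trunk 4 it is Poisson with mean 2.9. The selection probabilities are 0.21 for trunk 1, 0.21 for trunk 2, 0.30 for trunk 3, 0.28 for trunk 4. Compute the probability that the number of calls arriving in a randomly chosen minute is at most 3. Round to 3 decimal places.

Conditional on each trunk, P(X ≤ 3): 1: 0.169963; 2: 0.285714; 3: 0.0322604; 4: 0.669623.
By total probability, P(X ≤ 3) = 0.21·0.169963 + 0.21·0.285714 + 0.3·0.0322604 + 0.28·0.669623 = 0.292865.

0.293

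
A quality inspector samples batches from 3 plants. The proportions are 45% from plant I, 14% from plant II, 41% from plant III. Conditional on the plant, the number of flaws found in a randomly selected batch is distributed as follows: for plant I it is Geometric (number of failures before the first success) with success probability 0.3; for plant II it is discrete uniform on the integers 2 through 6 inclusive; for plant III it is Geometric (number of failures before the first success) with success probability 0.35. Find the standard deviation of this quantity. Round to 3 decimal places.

2.537

Per component, I: μ=2.33333, E[X²]=13.2222; II: μ=4, E[X²]=18; III: μ=1.85714, E[X²]=8.7551.
E[X] = 0.45·2.33333 + 0.14·4 + 0.41·1.85714 = 2.37143.
E[X²] = 0.45·13.2222 + 0.14·18 + 0.41·8.7551 = 12.0596.
Var(X) = E[X²] − (E[X])² = 12.0596 − 5.62367 = 6.43592.
SD(X) = √6.43592 = 2.53691.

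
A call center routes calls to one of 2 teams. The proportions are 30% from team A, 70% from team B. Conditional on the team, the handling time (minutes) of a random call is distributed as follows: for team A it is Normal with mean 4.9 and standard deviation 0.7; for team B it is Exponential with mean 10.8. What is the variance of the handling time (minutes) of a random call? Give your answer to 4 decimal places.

Per component, A: μ=4.9, E[X²]=24.5; B: μ=10.8, E[X²]=233.28.
E[X] = 0.3·4.9 + 0.7·10.8 = 9.03.
E[X²] = 0.3·24.5 + 0.7·233.28 = 170.646.
Var(X) = E[X²] − (E[X])² = 170.646 − 81.5409 = 89.1051.

89.1051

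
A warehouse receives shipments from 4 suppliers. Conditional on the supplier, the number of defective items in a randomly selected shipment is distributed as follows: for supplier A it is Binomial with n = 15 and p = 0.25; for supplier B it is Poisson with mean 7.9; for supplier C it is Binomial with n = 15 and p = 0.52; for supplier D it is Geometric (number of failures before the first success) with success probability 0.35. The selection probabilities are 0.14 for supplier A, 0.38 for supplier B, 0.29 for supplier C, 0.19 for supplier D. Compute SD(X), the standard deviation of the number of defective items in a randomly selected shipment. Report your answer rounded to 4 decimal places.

Per component, A: μ=3.75, E[X²]=16.875; B: μ=7.9, E[X²]=70.31; C: μ=7.8, E[X²]=64.584; D: μ=1.85714, E[X²]=8.7551.
E[X] = 0.14·3.75 + 0.38·7.9 + 0.29·7.8 + 0.19·1.85714 = 6.14186.
E[X²] = 0.14·16.875 + 0.38·70.31 + 0.29·64.584 + 0.19·8.7551 = 49.4731.
Var(X) = E[X²] − (E[X])² = 49.4731 − 37.7224 = 11.7507.
SD(X) = √11.7507 = 3.42793.

3.4279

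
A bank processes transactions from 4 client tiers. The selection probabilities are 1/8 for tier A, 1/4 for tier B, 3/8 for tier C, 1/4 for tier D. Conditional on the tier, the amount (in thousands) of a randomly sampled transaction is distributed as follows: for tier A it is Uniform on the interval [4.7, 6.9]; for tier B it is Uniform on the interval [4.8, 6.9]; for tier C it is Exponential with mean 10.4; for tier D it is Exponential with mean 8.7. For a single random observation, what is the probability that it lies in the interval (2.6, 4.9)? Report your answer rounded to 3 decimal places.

0.124

Conditional on each tier, P(2.6 < X < 4.9): A: 0.0909091; B: 0.047619; C: 0.154519; D: 0.172297.
By total probability, P(2.6 < X < 4.9) = 0.125·0.0909091 + 0.25·0.047619 + 0.375·0.154519 + 0.25·0.172297 = 0.124287.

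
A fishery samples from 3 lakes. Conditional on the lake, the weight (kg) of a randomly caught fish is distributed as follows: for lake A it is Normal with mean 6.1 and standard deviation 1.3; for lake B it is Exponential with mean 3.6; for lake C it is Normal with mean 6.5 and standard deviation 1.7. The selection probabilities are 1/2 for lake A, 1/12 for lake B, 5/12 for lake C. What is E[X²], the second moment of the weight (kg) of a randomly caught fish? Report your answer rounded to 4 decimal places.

40.4183

For each component E[X²] = Var + (mean)², giving A: 38.9; B: 25.92; C: 45.14.
Overall E[X²] = 0.5·38.9 + 0.0833333·25.92 + 0.416667·45.14 = 40.4183.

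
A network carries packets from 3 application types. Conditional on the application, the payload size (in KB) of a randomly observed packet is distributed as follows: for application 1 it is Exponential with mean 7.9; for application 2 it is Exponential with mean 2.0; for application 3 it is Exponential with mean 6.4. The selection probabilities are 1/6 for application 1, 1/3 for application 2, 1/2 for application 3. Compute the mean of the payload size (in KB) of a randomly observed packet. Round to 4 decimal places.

5.1833

Component means — 1: 7.9; 2: 2; 3: 6.4.
E[X] = 0.166667·7.9 + 0.333333·2 + 0.5·6.4 = 5.18333.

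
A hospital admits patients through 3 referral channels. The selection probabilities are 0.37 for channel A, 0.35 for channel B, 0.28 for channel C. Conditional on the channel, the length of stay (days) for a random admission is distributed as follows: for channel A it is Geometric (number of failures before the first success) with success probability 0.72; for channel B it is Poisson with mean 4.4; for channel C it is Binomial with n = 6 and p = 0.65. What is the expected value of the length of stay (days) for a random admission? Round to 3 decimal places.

Component means — A: 0.388889; B: 4.4; C: 3.9.
E[X] = 0.37·0.388889 + 0.35·4.4 + 0.28·3.9 = 2.77589.

2.776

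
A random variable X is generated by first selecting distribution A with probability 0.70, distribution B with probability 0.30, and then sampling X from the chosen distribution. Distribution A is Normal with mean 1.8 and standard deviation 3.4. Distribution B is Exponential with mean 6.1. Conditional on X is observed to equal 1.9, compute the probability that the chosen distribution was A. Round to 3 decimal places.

0.695

Likelihoods f(1.9 | ·): A: 0.117285; B: 0.12006.
Posterior ∝ prior × likelihood. Numerator for A: 0.7·0.117285 = 0.0820997.
Normalizing constant: 0.7·0.117285 + 0.3·0.12006 = 0.118118.
P(A | observation) = 0.0820997 / 0.118118 = 0.695067.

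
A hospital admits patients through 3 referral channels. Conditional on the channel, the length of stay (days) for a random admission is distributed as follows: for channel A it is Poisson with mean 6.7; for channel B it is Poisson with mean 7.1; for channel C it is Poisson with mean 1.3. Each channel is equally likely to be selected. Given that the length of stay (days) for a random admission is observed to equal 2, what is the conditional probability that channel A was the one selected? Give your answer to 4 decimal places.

0.0991

Likelihoods P(X=2 | ·): A: 0.0276278; B: 0.0207968; C: 0.230289.
Posterior ∝ prior × likelihood. Numerator for A: 0.333333·0.0276278 = 0.00920927.
Normalizing constant: 0.333333·0.0276278 + 0.333333·0.0207968 + 0.333333·0.230289 = 0.0929047.
P(A | observation) = 0.00920927 / 0.0929047 = 0.0991261.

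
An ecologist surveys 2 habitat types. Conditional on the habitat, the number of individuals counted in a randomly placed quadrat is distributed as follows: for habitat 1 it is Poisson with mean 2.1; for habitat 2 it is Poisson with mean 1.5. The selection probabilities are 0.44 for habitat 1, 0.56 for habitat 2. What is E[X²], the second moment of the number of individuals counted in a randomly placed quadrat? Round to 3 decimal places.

For each component E[X²] = Var + (mean)², giving 1: 6.51; 2: 3.75.
Overall E[X²] = 0.44·6.51 + 0.56·3.75 = 4.9644.

4.964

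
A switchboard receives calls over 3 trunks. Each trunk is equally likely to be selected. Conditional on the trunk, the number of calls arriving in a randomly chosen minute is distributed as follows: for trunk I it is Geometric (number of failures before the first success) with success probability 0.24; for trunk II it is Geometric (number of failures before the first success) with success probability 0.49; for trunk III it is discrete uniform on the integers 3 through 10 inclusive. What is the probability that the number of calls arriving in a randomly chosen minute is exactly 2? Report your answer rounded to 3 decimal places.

0.089

Conditional on each trunk, P(X = 2): I: 0.138624; II: 0.127449; III: 0.
By total probability, P(X = 2) = 0.333333·0.138624 + 0.333333·0.127449 + 0.333333·0 = 0.088691.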